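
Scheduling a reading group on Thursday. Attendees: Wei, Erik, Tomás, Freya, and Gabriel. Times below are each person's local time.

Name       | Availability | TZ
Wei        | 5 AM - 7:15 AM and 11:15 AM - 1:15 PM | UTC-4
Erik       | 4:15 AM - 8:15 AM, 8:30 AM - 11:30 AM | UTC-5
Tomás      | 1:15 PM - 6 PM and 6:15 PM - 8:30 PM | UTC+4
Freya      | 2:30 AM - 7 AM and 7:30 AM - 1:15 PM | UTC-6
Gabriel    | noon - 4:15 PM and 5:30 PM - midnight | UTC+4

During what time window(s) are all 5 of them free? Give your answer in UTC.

Wei in UTC: 09:00-11:15, 15:15-17:15 (add 4h to convert from UTC-4).
Erik in UTC: 09:15-13:15, 13:30-16:30 (add 5h to convert from UTC-5).
Tomás in UTC: 09:15-14:00, 14:15-16:30 (subtract 4h to convert from UTC+4).
Freya in UTC: 08:30-13:00, 13:30-19:15 (add 6h to convert from UTC-6).
Gabriel in UTC: 08:00-12:15, 13:30-20:00 (subtract 4h to convert from UTC+4).
Wei ∩ Erik: 09:15-11:15, 15:15-16:30.
Wei ∩ Erik ∩ Tomás: 09:15-11:15, 15:15-16:30.
Wei ∩ Erik ∩ Tomás ∩ Freya: 09:15-11:15, 15:15-16:30.
Wei ∩ Erik ∩ Tomás ∩ Freya ∩ Gabriel: 09:15-11:15, 15:15-16:30.

09:15-11:15, 15:15-16:30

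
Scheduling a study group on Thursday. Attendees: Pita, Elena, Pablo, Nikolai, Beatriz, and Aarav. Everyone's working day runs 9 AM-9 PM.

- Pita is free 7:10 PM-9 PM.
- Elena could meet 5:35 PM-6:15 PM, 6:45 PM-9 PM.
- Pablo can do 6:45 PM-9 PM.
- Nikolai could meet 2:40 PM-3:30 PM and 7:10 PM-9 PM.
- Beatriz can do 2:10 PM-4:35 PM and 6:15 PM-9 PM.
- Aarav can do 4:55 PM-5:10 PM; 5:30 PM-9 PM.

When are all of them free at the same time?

19:10-21:00

Pita ∩ Elena: 19:10-21:00.
Pita ∩ Elena ∩ Pablo: 19:10-21:00.
Pita ∩ Elena ∩ Pablo ∩ Nikolai: 19:10-21:00.
Pita ∩ Elena ∩ Pablo ∩ Nikolai ∩ Beatriz: 19:10-21:00.
Pita ∩ Elena ∩ Pablo ∩ Nikolai ∩ Beatriz ∩ Aarav: 19:10-21:00.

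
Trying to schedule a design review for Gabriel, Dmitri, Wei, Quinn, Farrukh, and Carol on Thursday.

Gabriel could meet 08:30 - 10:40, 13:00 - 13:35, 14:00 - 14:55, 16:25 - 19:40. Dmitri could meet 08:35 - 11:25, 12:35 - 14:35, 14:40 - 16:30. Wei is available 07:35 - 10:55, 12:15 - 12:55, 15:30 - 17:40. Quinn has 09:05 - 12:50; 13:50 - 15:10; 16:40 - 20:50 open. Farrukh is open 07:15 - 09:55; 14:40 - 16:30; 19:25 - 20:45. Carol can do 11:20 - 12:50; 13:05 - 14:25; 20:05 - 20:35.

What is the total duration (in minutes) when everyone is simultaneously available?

Gabriel ∩ Dmitri: 08:35-10:40, 13:00-13:35, 14:00-14:35, 14:40-14:55, 16:25-16:30.
Gabriel ∩ Dmitri ∩ Wei: 08:35-10:40, 16:25-16:30.
Gabriel ∩ Dmitri ∩ Wei ∩ Quinn: 09:05-10:40.
Gabriel ∩ Dmitri ∩ Wei ∩ Quinn ∩ Farrukh: 09:05-09:55.
Gabriel ∩ Dmitri ∩ Wei ∩ Quinn ∩ Farrukh ∩ Carol: ∅.
There is no time when everyone is free.
There is no common window, so the total is 0 minutes.

0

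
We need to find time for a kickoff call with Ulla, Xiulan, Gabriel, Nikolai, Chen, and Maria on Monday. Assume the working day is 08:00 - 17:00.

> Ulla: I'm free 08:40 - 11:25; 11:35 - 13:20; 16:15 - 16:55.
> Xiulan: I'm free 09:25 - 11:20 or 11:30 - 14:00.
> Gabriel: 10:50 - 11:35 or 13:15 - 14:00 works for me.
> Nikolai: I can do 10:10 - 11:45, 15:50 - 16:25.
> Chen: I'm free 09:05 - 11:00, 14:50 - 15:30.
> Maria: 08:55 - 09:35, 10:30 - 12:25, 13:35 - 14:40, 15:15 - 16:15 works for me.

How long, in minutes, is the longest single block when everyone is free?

Ulla ∩ Xiulan: 09:25-11:20, 11:35-13:20.
Ulla ∩ Xiulan ∩ Gabriel: 10:50-11:20, 13:15-13:20.
Ulla ∩ Xiulan ∩ Gabriel ∩ Nikolai: 10:50-11:20.
Ulla ∩ Xiulan ∩ Gabriel ∩ Nikolai ∩ Chen: 10:50-11:00.
Ulla ∩ Xiulan ∩ Gabriel ∩ Nikolai ∩ Chen ∩ Maria: 10:50-11:00.
The longest is 10:50-11:00 at 10 minutes.

10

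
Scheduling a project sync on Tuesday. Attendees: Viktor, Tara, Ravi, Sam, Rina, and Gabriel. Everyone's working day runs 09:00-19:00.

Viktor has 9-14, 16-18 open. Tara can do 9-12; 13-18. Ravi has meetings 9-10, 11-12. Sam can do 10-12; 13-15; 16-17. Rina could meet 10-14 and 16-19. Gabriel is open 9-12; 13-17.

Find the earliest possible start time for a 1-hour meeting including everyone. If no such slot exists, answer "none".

10:00

Viktor free: 09:00-14:00, 16:00-18:00.
Tara free: 09:00-12:00, 13:00-18:00.
Ravi free: 10:00-11:00, 12:00-19:00 (invert busy blocks within the working day).
Sam free: 10:00-12:00, 13:00-15:00, 16:00-17:00.
Rina free: 10:00-14:00, 16:00-19:00.
Gabriel free: 09:00-12:00, 13:00-17:00.
Viktor ∩ Tara: 09:00-12:00, 13:00-14:00, 16:00-18:00.
Viktor ∩ Tara ∩ Ravi: 10:00-11:00, 13:00-14:00, 16:00-18:00.
Viktor ∩ Tara ∩ Ravi ∩ Sam: 10:00-11:00, 13:00-14:00, 16:00-17:00.
Viktor ∩ Tara ∩ Ravi ∩ Sam ∩ Rina: 10:00-11:00, 13:00-14:00, 16:00-17:00.
Viktor ∩ Tara ∩ Ravi ∩ Sam ∩ Rina ∩ Gabriel: 10:00-11:00, 13:00-14:00, 16:00-17:00.
So the common availability across everyone is 10:00-11:00, 13:00-14:00, 16:00-17:00.
The first common window of at least 60 minutes is 10:00-11:00, so the earliest start is 10:00.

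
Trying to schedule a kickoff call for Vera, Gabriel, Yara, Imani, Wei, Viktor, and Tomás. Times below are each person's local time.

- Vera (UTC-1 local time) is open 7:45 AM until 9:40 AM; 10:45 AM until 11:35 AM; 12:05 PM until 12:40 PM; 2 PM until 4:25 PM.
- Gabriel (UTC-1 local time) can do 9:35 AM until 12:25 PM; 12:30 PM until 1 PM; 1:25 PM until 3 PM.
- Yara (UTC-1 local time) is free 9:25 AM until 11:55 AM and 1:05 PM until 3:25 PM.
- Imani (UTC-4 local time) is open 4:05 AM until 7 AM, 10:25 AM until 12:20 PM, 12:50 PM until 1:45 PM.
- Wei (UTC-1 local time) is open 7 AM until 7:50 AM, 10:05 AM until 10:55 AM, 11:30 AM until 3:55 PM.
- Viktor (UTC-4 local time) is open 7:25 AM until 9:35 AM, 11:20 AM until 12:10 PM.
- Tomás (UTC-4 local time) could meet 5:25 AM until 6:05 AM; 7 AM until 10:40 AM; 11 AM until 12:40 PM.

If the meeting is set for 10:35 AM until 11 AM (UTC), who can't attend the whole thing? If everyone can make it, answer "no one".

Tomás, Vera, Viktor, Wei

Vera in UTC: 08:45-10:40, 11:45-12:35, 13:05-13:40, 15:00-17:25 (add 1h to convert from UTC-1).
Gabriel in UTC: 10:35-13:25, 13:30-14:00, 14:25-16:00 (add 1h to convert from UTC-1).
Yara in UTC: 10:25-12:55, 14:05-16:25 (add 1h to convert from UTC-1).
Imani in UTC: 08:05-11:00, 14:25-16:20, 16:50-17:45 (add 4h to convert from UTC-4).
Wei in UTC: 08:00-08:50, 11:05-11:55, 12:30-16:55 (add 1h to convert from UTC-1).
Viktor in UTC: 11:25-13:35, 15:20-16:10 (add 4h to convert from UTC-4).
Tomás in UTC: 09:25-10:05, 11:00-14:40, 15:00-16:40 (add 4h to convert from UTC-4).
Vera: not fully free for 10:35-11:00. Gabriel: free for 10:35-11:00. Yara: free for 10:35-11:00. Imani: free for 10:35-11:00. Wei: not fully free for 10:35-11:00. Viktor: not fully free for 10:35-11:00. Tomás: not fully free for 10:35-11:00.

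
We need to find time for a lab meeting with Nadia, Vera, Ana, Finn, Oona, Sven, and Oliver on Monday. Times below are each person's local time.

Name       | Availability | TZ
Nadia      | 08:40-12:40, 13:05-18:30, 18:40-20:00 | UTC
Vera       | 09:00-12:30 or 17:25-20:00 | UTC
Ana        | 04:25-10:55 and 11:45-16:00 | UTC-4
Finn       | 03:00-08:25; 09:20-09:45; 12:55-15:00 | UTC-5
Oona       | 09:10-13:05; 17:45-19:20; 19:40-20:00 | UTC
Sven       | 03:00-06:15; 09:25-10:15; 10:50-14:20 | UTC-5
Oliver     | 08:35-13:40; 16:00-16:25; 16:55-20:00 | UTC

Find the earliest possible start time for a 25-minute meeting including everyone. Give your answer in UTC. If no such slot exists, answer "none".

Nadia in UTC: 08:40-12:40, 13:05-18:30, 18:40-20:00.
Vera in UTC: 09:00-12:30, 17:25-20:00.
Ana in UTC: 08:25-14:55, 15:45-20:00 (add 4h to convert from UTC-4).
Finn in UTC: 08:00-13:25, 14:20-14:45, 17:55-20:00 (add 5h to convert from UTC-5).
Oona in UTC: 09:10-13:05, 17:45-19:20, 19:40-20:00.
Sven in UTC: 08:00-11:15, 14:25-15:15, 15:50-19:20 (add 5h to convert from UTC-5).
Oliver in UTC: 08:35-13:40, 16:00-16:25, 16:55-20:00.
Nadia ∩ Vera: 09:00-12:30, 17:25-18:30, 18:40-20:00.
Nadia ∩ Vera ∩ Ana: 09:00-12:30, 17:25-18:30, 18:40-20:00.
Nadia ∩ Vera ∩ Ana ∩ Finn: 09:00-12:30, 17:55-18:30, 18:40-20:00.
Nadia ∩ Vera ∩ Ana ∩ Finn ∩ Oona: 09:10-12:30, 17:55-18:30, 18:40-19:20, 19:40-20:00.
Nadia ∩ Vera ∩ Ana ∩ Finn ∩ Oona ∩ Sven: 09:10-11:15, 17:55-18:30, 18:40-19:20.
Nadia ∩ Vera ∩ Ana ∩ Finn ∩ Oona ∩ Sven ∩ Oliver: 09:10-11:15, 17:55-18:30, 18:40-19:20.
So the common availability across everyone is 09:10-11:15, 17:55-18:30, 18:40-19:20.
The first common window of at least 25 minutes is 09:10-11:15, so the earliest start is 09:10.

09:10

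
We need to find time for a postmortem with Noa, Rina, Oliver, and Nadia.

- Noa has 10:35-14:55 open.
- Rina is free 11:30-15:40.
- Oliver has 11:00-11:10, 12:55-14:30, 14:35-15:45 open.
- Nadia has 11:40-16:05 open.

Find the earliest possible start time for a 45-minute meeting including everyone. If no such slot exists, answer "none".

12:55

Noa ∩ Rina: 11:30-14:55.
Noa ∩ Rina ∩ Oliver: 12:55-14:30, 14:35-14:55.
Noa ∩ Rina ∩ Oliver ∩ Nadia: 12:55-14:30, 14:35-14:55.
So the common availability across everyone is 12:55-14:30, 14:35-14:55.
The first common window of at least 45 minutes is 12:55-14:30, so the earliest start is 12:55.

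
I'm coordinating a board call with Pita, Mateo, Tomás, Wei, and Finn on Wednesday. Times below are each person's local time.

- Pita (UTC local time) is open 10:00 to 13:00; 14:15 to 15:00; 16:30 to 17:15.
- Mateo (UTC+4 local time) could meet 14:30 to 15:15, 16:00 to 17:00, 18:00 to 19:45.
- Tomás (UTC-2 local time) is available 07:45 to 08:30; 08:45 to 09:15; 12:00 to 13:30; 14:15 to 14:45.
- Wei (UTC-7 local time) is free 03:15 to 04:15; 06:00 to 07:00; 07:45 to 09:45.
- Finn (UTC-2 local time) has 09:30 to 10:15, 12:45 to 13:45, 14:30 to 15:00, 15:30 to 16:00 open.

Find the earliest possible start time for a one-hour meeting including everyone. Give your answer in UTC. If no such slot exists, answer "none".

none

Pita in UTC: 10:00-13:00, 14:15-15:00, 16:30-17:15.
Mateo in UTC: 10:30-11:15, 12:00-13:00, 14:00-15:45 (subtract 4h to convert from UTC+4).
Tomás in UTC: 09:45-10:30, 10:45-11:15, 14:00-15:30, 16:15-16:45 (add 2h to convert from UTC-2).
Wei in UTC: 10:15-11:15, 13:00-14:00, 14:45-16:45 (add 7h to convert from UTC-7).
Finn in UTC: 11:30-12:15, 14:45-15:45, 16:30-17:00, 17:30-18:00 (add 2h to convert from UTC-2).
Pita ∩ Mateo: 10:30-11:15, 12:00-13:00, 14:15-15:00.
Pita ∩ Mateo ∩ Tomás: 10:45-11:15, 14:15-15:00.
Pita ∩ Mateo ∩ Tomás ∩ Wei: 10:45-11:15, 14:45-15:00.
Pita ∩ Mateo ∩ Tomás ∩ Wei ∩ Finn: 14:45-15:00.
No common window is at least 60 minutes long.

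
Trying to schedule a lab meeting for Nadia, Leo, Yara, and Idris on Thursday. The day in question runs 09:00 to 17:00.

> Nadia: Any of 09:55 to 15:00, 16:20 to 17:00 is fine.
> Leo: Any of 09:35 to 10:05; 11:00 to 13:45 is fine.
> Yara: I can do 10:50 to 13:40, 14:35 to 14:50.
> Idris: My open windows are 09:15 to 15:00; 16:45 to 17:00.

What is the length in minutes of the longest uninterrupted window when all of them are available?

Nadia ∩ Leo: 09:55-10:05, 11:00-13:45.
Nadia ∩ Leo ∩ Yara: 11:00-13:40.
Nadia ∩ Leo ∩ Yara ∩ Idris: 11:00-13:40.
The longest is 11:00-13:40 at 160 minutes.

160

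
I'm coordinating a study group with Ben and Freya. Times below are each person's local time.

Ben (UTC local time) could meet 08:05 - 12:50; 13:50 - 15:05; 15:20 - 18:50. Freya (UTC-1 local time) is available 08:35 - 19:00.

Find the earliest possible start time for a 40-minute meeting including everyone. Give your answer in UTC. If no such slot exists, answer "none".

Ben in UTC: 08:05-12:50, 13:50-15:05, 15:20-18:50.
Freya in UTC: 09:35-20:00 (add 1h to convert from UTC-1).
Ben ∩ Freya: 09:35-12:50, 13:50-15:05, 15:20-18:50.
Those are the intersection windows.
The first common window of at least 40 minutes is 09:35-12:50, so the earliest start is 09:35.

09:35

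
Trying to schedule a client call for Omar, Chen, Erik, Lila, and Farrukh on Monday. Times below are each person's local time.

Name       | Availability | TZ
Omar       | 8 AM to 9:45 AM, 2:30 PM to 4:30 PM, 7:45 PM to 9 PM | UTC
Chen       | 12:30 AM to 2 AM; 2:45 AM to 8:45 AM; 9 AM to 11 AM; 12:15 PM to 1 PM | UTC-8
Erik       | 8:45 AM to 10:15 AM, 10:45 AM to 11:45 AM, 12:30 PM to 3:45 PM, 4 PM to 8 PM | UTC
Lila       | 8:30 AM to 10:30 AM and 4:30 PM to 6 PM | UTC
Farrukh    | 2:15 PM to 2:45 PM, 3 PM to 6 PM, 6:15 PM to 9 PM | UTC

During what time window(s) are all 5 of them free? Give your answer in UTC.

Omar in UTC: 08:00-09:45, 14:30-16:30, 19:45-21:00.
Chen in UTC: 08:30-10:00, 10:45-16:45, 17:00-19:00, 20:15-21:00 (add 8h to convert from UTC-8).
Erik in UTC: 08:45-10:15, 10:45-11:45, 12:30-15:45, 16:00-20:00.
Lila in UTC: 08:30-10:30, 16:30-18:00.
Farrukh in UTC: 14:15-14:45, 15:00-18:00, 18:15-21:00.
Omar ∩ Chen: 08:30-09:45, 14:30-16:30, 20:15-21:00.
Omar ∩ Chen ∩ Erik: 08:45-09:45, 14:30-15:45, 16:00-16:30.
Omar ∩ Chen ∩ Erik ∩ Lila: 08:45-09:45.
Omar ∩ Chen ∩ Erik ∩ Lila ∩ Farrukh: ∅.
There is no time when everyone is free.

none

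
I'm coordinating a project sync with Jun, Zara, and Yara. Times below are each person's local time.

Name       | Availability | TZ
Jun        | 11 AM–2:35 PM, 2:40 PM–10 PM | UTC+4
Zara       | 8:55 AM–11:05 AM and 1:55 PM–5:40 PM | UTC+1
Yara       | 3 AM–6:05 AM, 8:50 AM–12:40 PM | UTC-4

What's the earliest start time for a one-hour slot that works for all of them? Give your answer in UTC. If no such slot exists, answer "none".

07:55

Jun in UTC: 07:00-10:35, 10:40-18:00 (subtract 4h to convert from UTC+4).
Zara in UTC: 07:55-10:05, 12:55-16:40 (subtract 1h to convert from UTC+1).
Yara in UTC: 07:00-10:05, 12:50-16:40 (add 4h to convert from UTC-4).
Jun ∩ Zara: 07:55-10:05, 12:55-16:40.
Jun ∩ Zara ∩ Yara: 07:55-10:05, 12:55-16:40.
The first common window of at least 60 minutes is 07:55-10:05, so the earliest start is 07:55.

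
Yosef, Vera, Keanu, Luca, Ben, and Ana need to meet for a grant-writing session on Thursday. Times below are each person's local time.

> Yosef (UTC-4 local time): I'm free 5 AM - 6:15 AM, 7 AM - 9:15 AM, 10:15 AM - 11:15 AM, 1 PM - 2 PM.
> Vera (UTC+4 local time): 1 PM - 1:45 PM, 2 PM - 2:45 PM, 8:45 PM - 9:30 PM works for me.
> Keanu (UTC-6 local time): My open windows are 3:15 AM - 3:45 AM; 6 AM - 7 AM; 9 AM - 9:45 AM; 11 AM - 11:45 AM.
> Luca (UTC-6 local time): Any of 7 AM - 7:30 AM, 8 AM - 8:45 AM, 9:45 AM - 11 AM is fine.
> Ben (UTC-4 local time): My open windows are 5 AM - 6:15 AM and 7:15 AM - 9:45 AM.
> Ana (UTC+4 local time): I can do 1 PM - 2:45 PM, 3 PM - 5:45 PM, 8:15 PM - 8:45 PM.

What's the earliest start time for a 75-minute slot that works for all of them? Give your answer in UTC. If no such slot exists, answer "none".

none

Yosef in UTC: 09:00-10:15, 11:00-13:15, 14:15-15:15, 17:00-18:00 (add 4h to convert from UTC-4).
Vera in UTC: 09:00-09:45, 10:00-10:45, 16:45-17:30 (subtract 4h to convert from UTC+4).
Keanu in UTC: 09:15-09:45, 12:00-13:00, 15:00-15:45, 17:00-17:45 (add 6h to convert from UTC-6).
Luca in UTC: 13:00-13:30, 14:00-14:45, 15:45-17:00 (add 6h to convert from UTC-6).
Ben in UTC: 09:00-10:15, 11:15-13:45 (add 4h to convert from UTC-4).
Ana in UTC: 09:00-10:45, 11:00-13:45, 16:15-16:45 (subtract 4h to convert from UTC+4).
Yosef ∩ Vera: 09:00-09:45, 10:00-10:15, 17:00-17:30.
Yosef ∩ Vera ∩ Keanu: 09:15-09:45, 17:00-17:30.
Yosef ∩ Vera ∩ Keanu ∩ Luca: ∅.
Yosef ∩ Vera ∩ Keanu ∩ Luca ∩ Ben: ∅.
Yosef ∩ Vera ∩ Keanu ∩ Luca ∩ Ben ∩ Ana: ∅.
There is no time when everyone is free.
No common window is at least 75 minutes long.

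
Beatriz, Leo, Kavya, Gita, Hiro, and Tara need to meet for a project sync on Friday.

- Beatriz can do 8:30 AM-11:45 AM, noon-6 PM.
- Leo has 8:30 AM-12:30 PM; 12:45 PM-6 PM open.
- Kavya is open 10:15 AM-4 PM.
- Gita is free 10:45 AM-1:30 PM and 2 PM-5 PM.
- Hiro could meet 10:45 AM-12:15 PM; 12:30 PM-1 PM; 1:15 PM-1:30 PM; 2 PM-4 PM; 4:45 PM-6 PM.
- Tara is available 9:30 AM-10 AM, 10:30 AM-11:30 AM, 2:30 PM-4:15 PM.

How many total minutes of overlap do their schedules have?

135

Beatriz ∩ Leo: 08:30-11:45, 12:00-12:30, 12:45-18:00.
Beatriz ∩ Leo ∩ Kavya: 10:15-11:45, 12:00-12:30, 12:45-16:00.
Beatriz ∩ Leo ∩ Kavya ∩ Gita: 10:45-11:45, 12:00-12:30, 12:45-13:30, 14:00-16:00.
Beatriz ∩ Leo ∩ Kavya ∩ Gita ∩ Hiro: 10:45-11:45, 12:00-12:15, 12:45-13:00, 13:15-13:30, 14:00-16:00.
Beatriz ∩ Leo ∩ Kavya ∩ Gita ∩ Hiro ∩ Tara: 10:45-11:30, 14:30-16:00.
Summing the common windows: 45 + 90 = 135 minutes.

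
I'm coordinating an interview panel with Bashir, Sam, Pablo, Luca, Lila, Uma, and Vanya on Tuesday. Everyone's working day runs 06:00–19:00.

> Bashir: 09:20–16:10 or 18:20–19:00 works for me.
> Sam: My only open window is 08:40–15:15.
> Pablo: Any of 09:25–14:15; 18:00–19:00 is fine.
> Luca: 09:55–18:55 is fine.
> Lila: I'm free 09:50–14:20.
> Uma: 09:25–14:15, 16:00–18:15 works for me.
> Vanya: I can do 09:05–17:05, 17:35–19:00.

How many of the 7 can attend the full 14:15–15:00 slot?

4

Bashir, Sam, Luca, and Vanya can make the full 14:15-15:00 slot — that's 4.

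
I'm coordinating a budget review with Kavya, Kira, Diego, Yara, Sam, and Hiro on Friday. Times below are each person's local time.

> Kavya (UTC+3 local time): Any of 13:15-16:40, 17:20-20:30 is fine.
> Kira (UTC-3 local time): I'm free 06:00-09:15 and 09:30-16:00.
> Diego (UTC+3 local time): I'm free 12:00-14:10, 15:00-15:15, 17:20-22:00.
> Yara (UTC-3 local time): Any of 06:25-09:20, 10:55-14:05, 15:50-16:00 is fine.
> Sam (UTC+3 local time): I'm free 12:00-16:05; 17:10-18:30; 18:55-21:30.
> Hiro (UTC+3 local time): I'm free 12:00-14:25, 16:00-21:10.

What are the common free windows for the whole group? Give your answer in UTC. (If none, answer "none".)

10:15-11:10, 14:20-15:30, 15:55-17:05

Kavya in UTC: 10:15-13:40, 14:20-17:30 (subtract 3h to convert from UTC+3).
Kira in UTC: 09:00-12:15, 12:30-19:00 (add 3h to convert from UTC-3).
Diego in UTC: 09:00-11:10, 12:00-12:15, 14:20-19:00 (subtract 3h to convert from UTC+3).
Yara in UTC: 09:25-12:20, 13:55-17:05, 18:50-19:00 (add 3h to convert from UTC-3).
Sam in UTC: 09:00-13:05, 14:10-15:30, 15:55-18:30 (subtract 3h to convert from UTC+3).
Hiro in UTC: 09:00-11:25, 13:00-18:10 (subtract 3h to convert from UTC+3).
Kavya ∩ Kira: 10:15-12:15, 12:30-13:40, 14:20-17:30.
Kavya ∩ Kira ∩ Diego: 10:15-11:10, 12:00-12:15, 14:20-17:30.
Kavya ∩ Kira ∩ Diego ∩ Yara: 10:15-11:10, 12:00-12:15, 14:20-17:05.
Kavya ∩ Kira ∩ Diego ∩ Yara ∩ Sam: 10:15-11:10, 12:00-12:15, 14:20-15:30, 15:55-17:05.
Kavya ∩ Kira ∩ Diego ∩ Yara ∩ Sam ∩ Hiro: 10:15-11:10, 14:20-15:30, 15:55-17:05.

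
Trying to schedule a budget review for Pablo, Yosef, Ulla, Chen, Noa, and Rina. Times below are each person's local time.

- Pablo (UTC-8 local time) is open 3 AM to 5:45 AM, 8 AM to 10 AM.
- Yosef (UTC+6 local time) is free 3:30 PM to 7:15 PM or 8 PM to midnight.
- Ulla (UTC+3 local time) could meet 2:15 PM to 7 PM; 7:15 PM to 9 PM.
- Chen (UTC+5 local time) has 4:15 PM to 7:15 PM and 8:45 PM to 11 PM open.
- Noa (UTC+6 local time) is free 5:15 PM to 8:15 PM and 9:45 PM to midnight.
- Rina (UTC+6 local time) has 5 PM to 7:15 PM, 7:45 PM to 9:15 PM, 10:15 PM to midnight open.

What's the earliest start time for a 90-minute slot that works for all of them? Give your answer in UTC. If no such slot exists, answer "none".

11:15

Pablo in UTC: 11:00-13:45, 16:00-18:00 (add 8h to convert from UTC-8).
Yosef in UTC: 09:30-13:15, 14:00-18:00 (subtract 6h to convert from UTC+6).
Ulla in UTC: 11:15-16:00, 16:15-18:00 (subtract 3h to convert from UTC+3).
Chen in UTC: 11:15-14:15, 15:45-18:00 (subtract 5h to convert from UTC+5).
Noa in UTC: 11:15-14:15, 15:45-18:00 (subtract 6h to convert from UTC+6).
Rina in UTC: 11:00-13:15, 13:45-15:15, 16:15-18:00 (subtract 6h to convert from UTC+6).
Pablo ∩ Yosef: 11:00-13:15, 16:00-18:00.
Pablo ∩ Yosef ∩ Ulla: 11:15-13:15, 16:15-18:00.
Pablo ∩ Yosef ∩ Ulla ∩ Chen: 11:15-13:15, 16:15-18:00.
Pablo ∩ Yosef ∩ Ulla ∩ Chen ∩ Noa: 11:15-13:15, 16:15-18:00.
Pablo ∩ Yosef ∩ Ulla ∩ Chen ∩ Noa ∩ Rina: 11:15-13:15, 16:15-18:00.
The first common window of at least 90 minutes is 11:15-13:15, so the earliest start is 11:15.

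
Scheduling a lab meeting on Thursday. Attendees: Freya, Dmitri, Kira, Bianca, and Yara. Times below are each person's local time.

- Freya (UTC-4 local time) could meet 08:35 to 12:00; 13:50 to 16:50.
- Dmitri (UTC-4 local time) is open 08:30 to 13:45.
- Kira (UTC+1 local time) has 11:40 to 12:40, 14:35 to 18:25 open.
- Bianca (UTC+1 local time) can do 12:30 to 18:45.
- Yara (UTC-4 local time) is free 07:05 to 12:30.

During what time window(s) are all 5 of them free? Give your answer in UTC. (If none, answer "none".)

Freya in UTC: 12:35-16:00, 17:50-20:50 (add 4h to convert from UTC-4).
Dmitri in UTC: 12:30-17:45 (add 4h to convert from UTC-4).
Kira in UTC: 10:40-11:40, 13:35-17:25 (subtract 1h to convert from UTC+1).
Bianca in UTC: 11:30-17:45 (subtract 1h to convert from UTC+1).
Yara in UTC: 11:05-16:30 (add 4h to convert from UTC-4).
Freya ∩ Dmitri: 12:35-16:00.
Freya ∩ Dmitri ∩ Kira: 13:35-16:00.
Freya ∩ Dmitri ∩ Kira ∩ Bianca: 13:35-16:00.
Freya ∩ Dmitri ∩ Kira ∩ Bianca ∩ Yara: 13:35-16:00.

13:35-16:00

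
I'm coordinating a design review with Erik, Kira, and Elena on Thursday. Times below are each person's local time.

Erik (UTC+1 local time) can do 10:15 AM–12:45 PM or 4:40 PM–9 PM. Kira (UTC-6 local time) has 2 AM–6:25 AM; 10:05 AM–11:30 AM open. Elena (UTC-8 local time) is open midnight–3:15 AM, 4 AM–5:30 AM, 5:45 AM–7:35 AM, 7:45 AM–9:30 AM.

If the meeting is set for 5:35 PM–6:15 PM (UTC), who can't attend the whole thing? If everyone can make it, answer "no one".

Erik in UTC: 09:15-11:45, 15:40-20:00 (subtract 1h to convert from UTC+1).
Kira in UTC: 08:00-12:25, 16:05-17:30 (add 6h to convert from UTC-6).
Elena in UTC: 08:00-11:15, 12:00-13:30, 13:45-15:35, 15:45-17:30 (add 8h to convert from UTC-8).
Erik: free for 17:35-18:15. Kira: not fully free for 17:35-18:15. Elena: not fully free for 17:35-18:15.

Elena, Kira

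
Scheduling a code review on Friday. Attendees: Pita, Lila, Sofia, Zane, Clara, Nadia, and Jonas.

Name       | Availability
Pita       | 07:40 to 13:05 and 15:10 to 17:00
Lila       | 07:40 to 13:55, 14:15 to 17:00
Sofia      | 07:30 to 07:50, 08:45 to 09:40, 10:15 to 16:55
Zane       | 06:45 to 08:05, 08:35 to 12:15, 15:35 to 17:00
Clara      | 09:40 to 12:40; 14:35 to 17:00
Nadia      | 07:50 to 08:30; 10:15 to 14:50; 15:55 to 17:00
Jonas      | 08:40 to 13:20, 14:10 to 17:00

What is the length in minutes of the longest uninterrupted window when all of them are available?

120

Pita ∩ Lila: 07:40-13:05, 15:10-17:00.
Pita ∩ Lila ∩ Sofia: 07:40-07:50, 08:45-09:40, 10:15-13:05, 15:10-16:55.
Pita ∩ Lila ∩ Sofia ∩ Zane: 07:40-07:50, 08:45-09:40, 10:15-12:15, 15:35-16:55.
Pita ∩ Lila ∩ Sofia ∩ Zane ∩ Clara: 10:15-12:15, 15:35-16:55.
Pita ∩ Lila ∩ Sofia ∩ Zane ∩ Clara ∩ Nadia: 10:15-12:15, 15:55-16:55.
Pita ∩ Lila ∩ Sofia ∩ Zane ∩ Clara ∩ Nadia ∩ Jonas: 10:15-12:15, 15:55-16:55.
The longest is 10:15-12:15 at 120 minutes.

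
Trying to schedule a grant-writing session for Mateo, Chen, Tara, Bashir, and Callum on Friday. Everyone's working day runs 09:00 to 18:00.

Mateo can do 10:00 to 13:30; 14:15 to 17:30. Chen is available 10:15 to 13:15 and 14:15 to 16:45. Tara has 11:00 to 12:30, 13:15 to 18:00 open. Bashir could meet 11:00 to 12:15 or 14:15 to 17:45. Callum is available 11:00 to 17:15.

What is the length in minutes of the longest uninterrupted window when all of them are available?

Mateo ∩ Chen: 10:15-13:15, 14:15-16:45.
Mateo ∩ Chen ∩ Tara: 11:00-12:30, 14:15-16:45.
Mateo ∩ Chen ∩ Tara ∩ Bashir: 11:00-12:15, 14:15-16:45.
Mateo ∩ Chen ∩ Tara ∩ Bashir ∩ Callum: 11:00-12:15, 14:15-16:45.
The longest is 14:15-16:45 at 150 minutes.

150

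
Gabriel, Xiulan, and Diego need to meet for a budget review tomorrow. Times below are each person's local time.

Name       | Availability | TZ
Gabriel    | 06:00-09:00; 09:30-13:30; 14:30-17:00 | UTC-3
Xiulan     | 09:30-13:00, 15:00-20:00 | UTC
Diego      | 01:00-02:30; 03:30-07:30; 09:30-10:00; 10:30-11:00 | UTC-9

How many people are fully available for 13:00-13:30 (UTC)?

2

Gabriel in UTC: 09:00-12:00, 12:30-16:30, 17:30-20:00 (add 3h to convert from UTC-3).
Xiulan in UTC: 09:30-13:00, 15:00-20:00.
Diego in UTC: 10:00-11:30, 12:30-16:30, 18:30-19:00, 19:30-20:00 (add 9h to convert from UTC-9).
Gabriel and Diego can make the full 13:00-13:30 slot — that's 2.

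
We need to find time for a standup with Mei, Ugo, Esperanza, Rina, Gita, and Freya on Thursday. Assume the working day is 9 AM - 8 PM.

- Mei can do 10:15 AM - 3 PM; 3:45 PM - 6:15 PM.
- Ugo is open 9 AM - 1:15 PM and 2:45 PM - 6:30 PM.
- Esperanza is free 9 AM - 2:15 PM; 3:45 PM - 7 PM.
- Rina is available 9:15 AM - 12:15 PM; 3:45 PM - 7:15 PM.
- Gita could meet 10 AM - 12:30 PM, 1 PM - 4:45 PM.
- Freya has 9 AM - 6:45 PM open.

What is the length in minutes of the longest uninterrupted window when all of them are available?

120

Mei ∩ Ugo: 10:15-13:15, 14:45-15:00, 15:45-18:15.
Mei ∩ Ugo ∩ Esperanza: 10:15-13:15, 15:45-18:15.
Mei ∩ Ugo ∩ Esperanza ∩ Rina: 10:15-12:15, 15:45-18:15.
Mei ∩ Ugo ∩ Esperanza ∩ Rina ∩ Gita: 10:15-12:15, 15:45-16:45.
Mei ∩ Ugo ∩ Esperanza ∩ Rina ∩ Gita ∩ Freya: 10:15-12:15, 15:45-16:45.
The longest is 10:15-12:15 at 120 minutes.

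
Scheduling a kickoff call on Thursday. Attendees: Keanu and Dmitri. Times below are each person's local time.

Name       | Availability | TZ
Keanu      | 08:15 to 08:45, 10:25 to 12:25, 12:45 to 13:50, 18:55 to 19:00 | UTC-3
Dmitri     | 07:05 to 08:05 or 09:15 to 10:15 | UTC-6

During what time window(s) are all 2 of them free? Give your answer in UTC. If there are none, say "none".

13:25-14:05, 15:15-15:25, 15:45-16:15

Keanu in UTC: 11:15-11:45, 13:25-15:25, 15:45-16:50, 21:55-22:00 (add 3h to convert from UTC-3).
Dmitri in UTC: 13:05-14:05, 15:15-16:15 (add 6h to convert from UTC-6).
Keanu ∩ Dmitri: 13:25-14:05, 15:15-15:25, 15:45-16:15.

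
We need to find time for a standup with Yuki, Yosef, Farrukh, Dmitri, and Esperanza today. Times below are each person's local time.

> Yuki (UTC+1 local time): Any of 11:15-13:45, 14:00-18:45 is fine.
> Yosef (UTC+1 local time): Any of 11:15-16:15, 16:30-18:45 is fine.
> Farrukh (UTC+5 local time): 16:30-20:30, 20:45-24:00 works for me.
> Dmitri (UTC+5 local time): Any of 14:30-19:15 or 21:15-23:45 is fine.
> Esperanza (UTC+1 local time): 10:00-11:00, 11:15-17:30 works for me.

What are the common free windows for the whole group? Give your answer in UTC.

11:30-12:45, 13:00-14:15, 16:15-16:30

Yuki in UTC: 10:15-12:45, 13:00-17:45 (subtract 1h to convert from UTC+1).
Yosef in UTC: 10:15-15:15, 15:30-17:45 (subtract 1h to convert from UTC+1).
Farrukh in UTC: 11:30-15:30, 15:45-19:00 (subtract 5h to convert from UTC+5).
Dmitri in UTC: 09:30-14:15, 16:15-18:45 (subtract 5h to convert from UTC+5).
Esperanza in UTC: 09:00-10:00, 10:15-16:30 (subtract 1h to convert from UTC+1).
Yuki ∩ Yosef: 10:15-12:45, 13:00-15:15, 15:30-17:45.
Yuki ∩ Yosef ∩ Farrukh: 11:30-12:45, 13:00-15:15, 15:45-17:45.
Yuki ∩ Yosef ∩ Farrukh ∩ Dmitri: 11:30-12:45, 13:00-14:15, 16:15-17:45.
Yuki ∩ Yosef ∩ Farrukh ∩ Dmitri ∩ Esperanza: 11:30-12:45, 13:00-14:15, 16:15-16:30.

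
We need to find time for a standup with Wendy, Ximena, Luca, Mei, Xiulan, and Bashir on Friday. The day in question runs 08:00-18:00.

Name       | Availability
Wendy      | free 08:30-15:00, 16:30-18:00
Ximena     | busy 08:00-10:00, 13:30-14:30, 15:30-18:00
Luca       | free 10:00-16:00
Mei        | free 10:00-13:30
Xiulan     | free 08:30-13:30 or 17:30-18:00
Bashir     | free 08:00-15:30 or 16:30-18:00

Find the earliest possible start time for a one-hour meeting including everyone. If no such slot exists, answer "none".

Wendy free: 08:30-15:00, 16:30-18:00.
Ximena free: 10:00-13:30, 14:30-15:30 (invert busy blocks within the working day).
Luca free: 10:00-16:00.
Mei free: 10:00-13:30.
Xiulan free: 08:30-13:30, 17:30-18:00.
Bashir free: 08:00-15:30, 16:30-18:00.
Wendy ∩ Ximena: 10:00-13:30, 14:30-15:00.
Wendy ∩ Ximena ∩ Luca: 10:00-13:30, 14:30-15:00.
Wendy ∩ Ximena ∩ Luca ∩ Mei: 10:00-13:30.
Wendy ∩ Ximena ∩ Luca ∩ Mei ∩ Xiulan: 10:00-13:30.
Wendy ∩ Ximena ∩ Luca ∩ Mei ∩ Xiulan ∩ Bashir: 10:00-13:30.
So the common availability across everyone is 10:00-13:30.
The first common window of at least 60 minutes is 10:00-13:30, so the earliest start is 10:00.

10:00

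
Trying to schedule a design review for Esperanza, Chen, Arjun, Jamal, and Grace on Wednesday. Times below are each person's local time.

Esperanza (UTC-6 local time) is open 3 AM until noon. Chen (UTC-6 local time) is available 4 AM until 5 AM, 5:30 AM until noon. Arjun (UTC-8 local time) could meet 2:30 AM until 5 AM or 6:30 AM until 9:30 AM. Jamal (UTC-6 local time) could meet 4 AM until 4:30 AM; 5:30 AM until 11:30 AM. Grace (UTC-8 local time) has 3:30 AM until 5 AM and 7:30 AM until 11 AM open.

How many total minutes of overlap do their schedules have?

210

Esperanza in UTC: 09:00-18:00 (add 6h to convert from UTC-6).
Chen in UTC: 10:00-11:00, 11:30-18:00 (add 6h to convert from UTC-6).
Arjun in UTC: 10:30-13:00, 14:30-17:30 (add 8h to convert from UTC-8).
Jamal in UTC: 10:00-10:30, 11:30-17:30 (add 6h to convert from UTC-6).
Grace in UTC: 11:30-13:00, 15:30-19:00 (add 8h to convert from UTC-8).
Esperanza ∩ Chen: 10:00-11:00, 11:30-18:00.
Esperanza ∩ Chen ∩ Arjun: 10:30-11:00, 11:30-13:00, 14:30-17:30.
Esperanza ∩ Chen ∩ Arjun ∩ Jamal: 11:30-13:00, 14:30-17:30.
Esperanza ∩ Chen ∩ Arjun ∩ Jamal ∩ Grace: 11:30-13:00, 15:30-17:30.
Summing the common windows: 90 + 120 = 210 minutes.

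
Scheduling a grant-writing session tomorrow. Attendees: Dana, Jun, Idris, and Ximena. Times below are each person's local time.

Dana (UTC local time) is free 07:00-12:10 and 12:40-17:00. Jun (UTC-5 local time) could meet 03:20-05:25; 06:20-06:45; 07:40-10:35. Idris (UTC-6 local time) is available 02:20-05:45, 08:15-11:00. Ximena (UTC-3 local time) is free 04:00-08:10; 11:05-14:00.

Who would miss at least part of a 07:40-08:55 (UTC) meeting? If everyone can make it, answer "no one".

Idris, Jun

Dana in UTC: 07:00-12:10, 12:40-17:00.
Jun in UTC: 08:20-10:25, 11:20-11:45, 12:40-15:35 (add 5h to convert from UTC-5).
Idris in UTC: 08:20-11:45, 14:15-17:00 (add 6h to convert from UTC-6).
Ximena in UTC: 07:00-11:10, 14:05-17:00 (add 3h to convert from UTC-3).
Dana: free for 07:40-08:55. Jun: not fully free for 07:40-08:55. Idris: not fully free for 07:40-08:55. Ximena: free for 07:40-08:55.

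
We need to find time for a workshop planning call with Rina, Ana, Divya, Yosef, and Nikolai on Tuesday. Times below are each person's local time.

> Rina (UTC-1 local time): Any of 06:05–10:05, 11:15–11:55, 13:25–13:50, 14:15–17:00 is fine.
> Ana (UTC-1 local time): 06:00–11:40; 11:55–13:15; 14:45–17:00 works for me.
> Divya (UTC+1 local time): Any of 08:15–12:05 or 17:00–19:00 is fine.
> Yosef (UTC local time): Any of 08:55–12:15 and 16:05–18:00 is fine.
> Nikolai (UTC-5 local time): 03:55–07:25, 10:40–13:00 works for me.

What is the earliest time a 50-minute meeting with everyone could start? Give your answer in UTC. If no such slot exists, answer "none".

08:55

Rina in UTC: 07:05-11:05, 12:15-12:55, 14:25-14:50, 15:15-18:00 (add 1h to convert from UTC-1).
Ana in UTC: 07:00-12:40, 12:55-14:15, 15:45-18:00 (add 1h to convert from UTC-1).
Divya in UTC: 07:15-11:05, 16:00-18:00 (subtract 1h to convert from UTC+1).
Yosef in UTC: 08:55-12:15, 16:05-18:00.
Nikolai in UTC: 08:55-12:25, 15:40-18:00 (add 5h to convert from UTC-5).
Rina ∩ Ana: 07:05-11:05, 12:15-12:40, 15:45-18:00.
Rina ∩ Ana ∩ Divya: 07:15-11:05, 16:00-18:00.
Rina ∩ Ana ∩ Divya ∩ Yosef: 08:55-11:05, 16:05-18:00.
Rina ∩ Ana ∩ Divya ∩ Yosef ∩ Nikolai: 08:55-11:05, 16:05-18:00.
The first common window of at least 50 minutes is 08:55-11:05, so the earliest start is 08:55.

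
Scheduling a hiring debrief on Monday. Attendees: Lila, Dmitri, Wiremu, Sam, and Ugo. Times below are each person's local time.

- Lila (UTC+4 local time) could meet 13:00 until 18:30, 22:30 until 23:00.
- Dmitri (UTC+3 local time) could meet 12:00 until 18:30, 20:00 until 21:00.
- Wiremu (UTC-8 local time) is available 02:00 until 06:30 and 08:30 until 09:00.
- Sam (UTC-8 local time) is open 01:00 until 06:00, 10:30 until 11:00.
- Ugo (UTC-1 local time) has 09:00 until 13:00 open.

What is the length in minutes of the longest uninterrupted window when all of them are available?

240

Lila in UTC: 09:00-14:30, 18:30-19:00 (subtract 4h to convert from UTC+4).
Dmitri in UTC: 09:00-15:30, 17:00-18:00 (subtract 3h to convert from UTC+3).
Wiremu in UTC: 10:00-14:30, 16:30-17:00 (add 8h to convert from UTC-8).
Sam in UTC: 09:00-14:00, 18:30-19:00 (add 8h to convert from UTC-8).
Ugo in UTC: 10:00-14:00 (add 1h to convert from UTC-1).
Lila ∩ Dmitri: 09:00-14:30.
Lila ∩ Dmitri ∩ Wiremu: 10:00-14:30.
Lila ∩ Dmitri ∩ Wiremu ∩ Sam: 10:00-14:00.
Lila ∩ Dmitri ∩ Wiremu ∩ Sam ∩ Ugo: 10:00-14:00.
So the common availability across everyone is 10:00-14:00.
The longest is 10:00-14:00 at 240 minutes.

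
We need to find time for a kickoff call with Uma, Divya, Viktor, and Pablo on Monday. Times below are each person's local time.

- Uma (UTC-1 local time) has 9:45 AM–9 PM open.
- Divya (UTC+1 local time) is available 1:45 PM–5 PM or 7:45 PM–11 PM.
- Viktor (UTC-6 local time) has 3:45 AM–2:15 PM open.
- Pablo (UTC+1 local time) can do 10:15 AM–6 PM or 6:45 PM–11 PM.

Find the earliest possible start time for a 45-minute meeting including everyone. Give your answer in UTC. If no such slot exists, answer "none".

12:45

Uma in UTC: 10:45-22:00 (add 1h to convert from UTC-1).
Divya in UTC: 12:45-16:00, 18:45-22:00 (subtract 1h to convert from UTC+1).
Viktor in UTC: 09:45-20:15 (add 6h to convert from UTC-6).
Pablo in UTC: 09:15-17:00, 17:45-22:00 (subtract 1h to convert from UTC+1).
Uma ∩ Divya: 12:45-16:00, 18:45-22:00.
Uma ∩ Divya ∩ Viktor: 12:45-16:00, 18:45-20:15.
Uma ∩ Divya ∩ Viktor ∩ Pablo: 12:45-16:00, 18:45-20:15.
The first common window of at least 45 minutes is 12:45-16:00, so the earliest start is 12:45.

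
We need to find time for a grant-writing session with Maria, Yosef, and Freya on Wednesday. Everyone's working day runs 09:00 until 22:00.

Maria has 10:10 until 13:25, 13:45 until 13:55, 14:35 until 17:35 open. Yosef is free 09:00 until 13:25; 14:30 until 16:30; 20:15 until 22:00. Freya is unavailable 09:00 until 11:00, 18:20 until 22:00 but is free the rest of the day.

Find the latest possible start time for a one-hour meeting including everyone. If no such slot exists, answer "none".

Maria free: 10:10-13:25, 13:45-13:55, 14:35-17:35.
Yosef free: 09:00-13:25, 14:30-16:30, 20:15-22:00.
Freya free: 11:00-18:20 (invert busy blocks within the working day).
Maria ∩ Yosef: 10:10-13:25, 14:35-16:30.
Maria ∩ Yosef ∩ Freya: 11:00-13:25, 14:35-16:30.
Those are the intersection windows.
The last common window of at least 60 minutes is 14:35-16:30; a 60-minute meeting can start as late as 15:30 and still end by 16:30.

15:30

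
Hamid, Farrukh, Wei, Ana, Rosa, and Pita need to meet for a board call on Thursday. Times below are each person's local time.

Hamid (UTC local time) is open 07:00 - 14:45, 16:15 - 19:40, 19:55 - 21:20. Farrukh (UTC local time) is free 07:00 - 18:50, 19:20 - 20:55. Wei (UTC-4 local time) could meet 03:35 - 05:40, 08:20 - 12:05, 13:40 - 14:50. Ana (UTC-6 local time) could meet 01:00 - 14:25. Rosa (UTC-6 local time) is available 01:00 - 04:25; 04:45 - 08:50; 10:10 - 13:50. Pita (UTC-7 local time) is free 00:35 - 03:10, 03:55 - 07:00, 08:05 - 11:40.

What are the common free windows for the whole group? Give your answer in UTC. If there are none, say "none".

07:35-09:40, 12:20-14:00, 17:40-18:40

Hamid in UTC: 07:00-14:45, 16:15-19:40, 19:55-21:20.
Farrukh in UTC: 07:00-18:50, 19:20-20:55.
Wei in UTC: 07:35-09:40, 12:20-16:05, 17:40-18:50 (add 4h to convert from UTC-4).
Ana in UTC: 07:00-20:25 (add 6h to convert from UTC-6).
Rosa in UTC: 07:00-10:25, 10:45-14:50, 16:10-19:50 (add 6h to convert from UTC-6).
Pita in UTC: 07:35-10:10, 10:55-14:00, 15:05-18:40 (add 7h to convert from UTC-7).
Hamid ∩ Farrukh: 07:00-14:45, 16:15-18:50, 19:20-19:40, 19:55-20:55.
Hamid ∩ Farrukh ∩ Wei: 07:35-09:40, 12:20-14:45, 17:40-18:50.
Hamid ∩ Farrukh ∩ Wei ∩ Ana: 07:35-09:40, 12:20-14:45, 17:40-18:50.
Hamid ∩ Farrukh ∩ Wei ∩ Ana ∩ Rosa: 07:35-09:40, 12:20-14:45, 17:40-18:50.
Hamid ∩ Farrukh ∩ Wei ∩ Ana ∩ Rosa ∩ Pita: 07:35-09:40, 12:20-14:00, 17:40-18:40.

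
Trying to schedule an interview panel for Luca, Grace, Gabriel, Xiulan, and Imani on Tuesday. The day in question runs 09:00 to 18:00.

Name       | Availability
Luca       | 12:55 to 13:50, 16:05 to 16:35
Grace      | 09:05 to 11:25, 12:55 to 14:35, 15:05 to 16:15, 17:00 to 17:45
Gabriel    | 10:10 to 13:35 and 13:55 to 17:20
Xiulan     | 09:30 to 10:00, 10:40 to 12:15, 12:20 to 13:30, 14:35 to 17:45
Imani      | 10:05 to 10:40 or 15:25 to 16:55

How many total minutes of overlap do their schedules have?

10

Luca ∩ Grace: 12:55-13:50, 16:05-16:15.
Luca ∩ Grace ∩ Gabriel: 12:55-13:35, 16:05-16:15.
Luca ∩ Grace ∩ Gabriel ∩ Xiulan: 12:55-13:30, 16:05-16:15.
Luca ∩ Grace ∩ Gabriel ∩ Xiulan ∩ Imani: 16:05-16:15.
That's a single block of 10 minutes.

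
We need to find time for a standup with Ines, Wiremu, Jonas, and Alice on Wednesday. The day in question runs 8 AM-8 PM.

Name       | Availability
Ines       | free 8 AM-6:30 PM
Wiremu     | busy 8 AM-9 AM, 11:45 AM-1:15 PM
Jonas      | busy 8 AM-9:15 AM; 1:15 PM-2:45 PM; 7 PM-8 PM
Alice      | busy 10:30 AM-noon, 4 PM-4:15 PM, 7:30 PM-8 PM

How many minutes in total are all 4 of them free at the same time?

Ines free: 08:00-18:30.
Wiremu free: 09:00-11:45, 13:15-20:00 (invert busy blocks within the working day).
Jonas free: 09:15-13:15, 14:45-19:00 (invert busy blocks within the working day).
Alice free: 08:00-10:30, 12:00-16:00, 16:15-19:30 (invert busy blocks within the working day).
Ines ∩ Wiremu: 09:00-11:45, 13:15-18:30.
Ines ∩ Wiremu ∩ Jonas: 09:15-11:45, 14:45-18:30.
Ines ∩ Wiremu ∩ Jonas ∩ Alice: 09:15-10:30, 14:45-16:00, 16:15-18:30.
Those are the intersection windows.
Summing the common windows: 75 + 75 + 135 = 285 minutes.

285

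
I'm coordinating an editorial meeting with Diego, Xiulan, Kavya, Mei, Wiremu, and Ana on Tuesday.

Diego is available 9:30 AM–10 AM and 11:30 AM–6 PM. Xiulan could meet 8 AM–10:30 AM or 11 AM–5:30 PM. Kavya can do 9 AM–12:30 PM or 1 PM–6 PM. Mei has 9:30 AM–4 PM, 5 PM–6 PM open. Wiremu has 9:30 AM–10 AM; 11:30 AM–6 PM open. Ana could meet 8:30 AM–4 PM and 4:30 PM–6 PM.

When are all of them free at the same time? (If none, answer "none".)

09:30-10:00, 11:30-12:30, 13:00-16:00, 17:00-17:30

Diego ∩ Xiulan: 09:30-10:00, 11:30-17:30.
Diego ∩ Xiulan ∩ Kavya: 09:30-10:00, 11:30-12:30, 13:00-17:30.
Diego ∩ Xiulan ∩ Kavya ∩ Mei: 09:30-10:00, 11:30-12:30, 13:00-16:00, 17:00-17:30.
Diego ∩ Xiulan ∩ Kavya ∩ Mei ∩ Wiremu: 09:30-10:00, 11:30-12:30, 13:00-16:00, 17:00-17:30.
Diego ∩ Xiulan ∩ Kavya ∩ Mei ∩ Wiremu ∩ Ana: 09:30-10:00, 11:30-12:30, 13:00-16:00, 17:00-17:30.
Those are the intersection windows.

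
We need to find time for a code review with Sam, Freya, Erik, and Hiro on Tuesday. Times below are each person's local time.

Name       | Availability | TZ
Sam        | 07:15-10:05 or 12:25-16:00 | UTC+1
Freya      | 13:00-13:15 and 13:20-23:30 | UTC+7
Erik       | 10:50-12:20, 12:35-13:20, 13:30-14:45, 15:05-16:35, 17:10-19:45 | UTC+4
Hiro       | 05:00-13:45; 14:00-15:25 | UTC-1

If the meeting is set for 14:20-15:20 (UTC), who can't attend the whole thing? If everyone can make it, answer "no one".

Sam in UTC: 06:15-09:05, 11:25-15:00 (subtract 1h to convert from UTC+1).
Freya in UTC: 06:00-06:15, 06:20-16:30 (subtract 7h to convert from UTC+7).
Erik in UTC: 06:50-08:20, 08:35-09:20, 09:30-10:45, 11:05-12:35, 13:10-15:45 (subtract 4h to convert from UTC+4).
Hiro in UTC: 06:00-14:45, 15:00-16:25 (add 1h to convert from UTC-1).
Sam: not fully free for 14:20-15:20. Freya: free for 14:20-15:20. Erik: free for 14:20-15:20. Hiro: not fully free for 14:20-15:20.

Hiro, Sam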